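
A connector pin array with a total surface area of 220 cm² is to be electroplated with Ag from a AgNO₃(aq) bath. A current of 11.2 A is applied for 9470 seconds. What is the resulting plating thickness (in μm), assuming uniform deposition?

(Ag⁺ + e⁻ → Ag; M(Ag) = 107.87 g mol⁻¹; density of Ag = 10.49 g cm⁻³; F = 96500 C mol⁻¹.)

514 μm

Q = I·t = 11.20 × 9470.0 = 106100 C; n(e⁻) = 1.099 mol.
n(Ag) = n(e⁻)/1 = 1.099 mol, so m = 1.099 × 107.87 = 118.6 g.
Volume = m/ρ = 118.6 / 10.49 = 11.30 cm³.
Thickness = V/A = 11.30 / 220 = 0.0514 cm = 514 μm.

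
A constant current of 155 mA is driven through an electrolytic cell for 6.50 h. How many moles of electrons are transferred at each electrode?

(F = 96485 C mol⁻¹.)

0.0376 mol

Q = I·t = 0.1550 A × 23400 s = 3627 C.
n(e⁻) = Q/F = 3627 / 96485 = 0.0376 mol.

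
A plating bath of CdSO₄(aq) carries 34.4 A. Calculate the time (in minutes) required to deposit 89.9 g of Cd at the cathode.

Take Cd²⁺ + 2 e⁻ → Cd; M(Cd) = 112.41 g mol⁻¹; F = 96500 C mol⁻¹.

n(Cd) = m/M = 89.9 / 112.41 = 0.7998 mol.
Each Cd atom requires 2 electrons, so n(e⁻) = 2 × 0.7998 = 1.600 mol.
Q = n(e⁻)·F = 1.600 × 96500 = 154400 C.
t = Q/I = 154400 / 34.40 A = 4487 s = 74.8 min.

74.8 min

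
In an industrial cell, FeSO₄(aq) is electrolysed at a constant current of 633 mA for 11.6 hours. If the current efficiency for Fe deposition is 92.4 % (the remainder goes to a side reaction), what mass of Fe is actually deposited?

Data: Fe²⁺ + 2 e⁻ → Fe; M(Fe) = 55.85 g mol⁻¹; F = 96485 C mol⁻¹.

Q = I·t = 0.6330 × 41760 = 26430 C.
n(e⁻) = 26430/96485 = 0.2740 mol; theoretically n(Fe) = 0.2740/2 = 0.1370 mol, m_theo = 7.651 g.
At 92.4 % efficiency, m_actual = 0.924 × 7.651 = 7.07 g.

7.07 g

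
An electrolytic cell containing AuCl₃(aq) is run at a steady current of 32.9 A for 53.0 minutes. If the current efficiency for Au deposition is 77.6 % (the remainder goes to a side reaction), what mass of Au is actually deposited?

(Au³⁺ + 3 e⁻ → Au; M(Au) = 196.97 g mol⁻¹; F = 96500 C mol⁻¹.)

55.2 g

Q = I·t = 32.90 × 3180.0 = 104600 C.
n(e⁻) = 104600/96500 = 1.084 mol; theoretically n(Au) = 1.084/3 = 0.3614 mol, m_theo = 71.18 g.
At 77.6 % efficiency, m_actual = 0.776 × 71.18 = 55.2 g.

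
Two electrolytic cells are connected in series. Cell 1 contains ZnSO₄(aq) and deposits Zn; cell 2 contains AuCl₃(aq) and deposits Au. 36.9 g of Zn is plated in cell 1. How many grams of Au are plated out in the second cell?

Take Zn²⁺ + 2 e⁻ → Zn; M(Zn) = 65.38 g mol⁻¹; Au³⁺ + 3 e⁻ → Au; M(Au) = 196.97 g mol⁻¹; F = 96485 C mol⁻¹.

n(Zn) = 36.9 / 65.38 = 0.5644 mol.
Since Zn²⁺ + 2 e⁻ → Zn, n(e⁻) passed = 2 × 0.5644 = 1.129 mol.
Cells in series carry the same charge, so the same 1.129 mol of electrons passes through cell 2.
Au³⁺ + 3 e⁻ → Au, so n(Au) = 1.129 / 3 = 0.3763 mol.
m(Au) = 0.3763 × 196.97 = 74.1 g.

74.1 g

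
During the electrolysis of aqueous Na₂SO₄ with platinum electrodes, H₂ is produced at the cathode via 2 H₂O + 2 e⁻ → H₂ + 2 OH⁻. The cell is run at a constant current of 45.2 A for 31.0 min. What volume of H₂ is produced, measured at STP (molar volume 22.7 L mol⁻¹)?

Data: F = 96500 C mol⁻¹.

Q = I·t = 45.20 A × 1860.0 s = 84070 C.
n(e⁻) = Q/F = 84070 / 96500 = 0.8712 mol.
2 electrons are transferred per H₂ molecule, so n(H₂) = 0.8712 / 2 = 0.4356 mol.
V = n × V_m = 0.4356 × 22.7 = 9.89 L.

9.89 L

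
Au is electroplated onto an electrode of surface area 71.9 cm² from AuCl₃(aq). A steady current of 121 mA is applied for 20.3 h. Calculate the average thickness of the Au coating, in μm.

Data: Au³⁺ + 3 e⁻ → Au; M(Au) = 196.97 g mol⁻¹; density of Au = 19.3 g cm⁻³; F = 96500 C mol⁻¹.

Q = I·t = 0.1210 × 73080 = 8843 C; n(e⁻) = 0.09163 mol.
n(Au) = n(e⁻)/3 = 0.03054 mol, so m = 0.03054 × 196.97 = 6.016 g.
Volume = m/ρ = 6.016 / 19.3 = 0.3117 cm³.
Thickness = V/A = 0.3117 / 71.9 = 0.00434 cm = 43.4 μm.

43.4 μm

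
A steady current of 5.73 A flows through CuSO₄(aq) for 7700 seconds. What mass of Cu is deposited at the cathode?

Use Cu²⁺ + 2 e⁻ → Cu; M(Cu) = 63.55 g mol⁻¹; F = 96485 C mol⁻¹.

Q = I·t = 5.730 A × 7700.0 s = 44120 C.
n(e⁻) = Q/F = 44120 / 96485 = 0.4573 mol.
Cu²⁺ + 2 e⁻ → Cu, so n(Cu) = n(e⁻)/2 = 0.2286 mol.
m = n·M = 0.2286 × 63.55 = 14.5 g.

14.5 g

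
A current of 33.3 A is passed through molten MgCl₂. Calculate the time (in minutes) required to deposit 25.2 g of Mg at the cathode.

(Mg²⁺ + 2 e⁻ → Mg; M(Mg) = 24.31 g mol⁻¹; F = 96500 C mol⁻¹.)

100 min

n(Mg) = m/M = 25.2 / 24.31 = 1.037 mol.
Each Mg atom requires 2 electrons, so n(e⁻) = 2 × 1.037 = 2.073 mol.
Q = n(e⁻)·F = 2.073 × 96500 = 200100 C.
t = Q/I = 200100 / 33.30 A = 6008 s = 100 min.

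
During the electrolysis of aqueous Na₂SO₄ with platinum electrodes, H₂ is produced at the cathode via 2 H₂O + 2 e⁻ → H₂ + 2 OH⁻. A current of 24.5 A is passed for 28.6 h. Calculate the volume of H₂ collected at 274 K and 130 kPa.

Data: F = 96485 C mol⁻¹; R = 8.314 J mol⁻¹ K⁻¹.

Q = I·t = 24.50 A × 102960 s = 2523000 C.
n(e⁻) = Q/F = 2523000 / 96485 = 26.14 mol.
2 electrons are transferred per H₂ molecule, so n(H₂) = 26.14 / 2 = 13.07 mol.
V = nRT/P = (13.07 × 8.314 × 274) / (130 × 10³ Pa) = 0.229 m³ = 229 L.

229 L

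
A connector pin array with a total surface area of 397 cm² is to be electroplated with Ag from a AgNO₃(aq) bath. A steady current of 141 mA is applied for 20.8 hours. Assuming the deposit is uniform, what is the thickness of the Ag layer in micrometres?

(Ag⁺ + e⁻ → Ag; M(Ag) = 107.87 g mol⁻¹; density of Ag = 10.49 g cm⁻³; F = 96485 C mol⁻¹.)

Q = I·t = 0.1410 × 74880 = 10560 C; n(e⁻) = 0.1094 mol.
n(Ag) = n(e⁻)/1 = 0.1094 mol, so m = 0.1094 × 107.87 = 11.80 g.
Volume = m/ρ = 11.80 / 10.49 = 1.125 cm³.
Thickness = V/A = 1.125 / 397 = 0.00283 cm = 28.3 μm.

28.3 μm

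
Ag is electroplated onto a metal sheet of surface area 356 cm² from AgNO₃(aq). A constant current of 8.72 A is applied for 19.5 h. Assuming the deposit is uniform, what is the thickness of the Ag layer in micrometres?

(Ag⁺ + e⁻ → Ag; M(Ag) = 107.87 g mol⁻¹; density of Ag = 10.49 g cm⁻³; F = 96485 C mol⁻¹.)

1830 μm

Q = I·t = 8.720 × 70200 = 612100 C; n(e⁻) = 6.344 mol.
n(Ag) = n(e⁻)/1 = 6.344 mol, so m = 6.344 × 107.87 = 684.4 g.
Volume = m/ρ = 684.4 / 10.49 = 65.24 cm³.
Thickness = V/A = 65.24 / 356 = 0.183 cm = 1830 μm.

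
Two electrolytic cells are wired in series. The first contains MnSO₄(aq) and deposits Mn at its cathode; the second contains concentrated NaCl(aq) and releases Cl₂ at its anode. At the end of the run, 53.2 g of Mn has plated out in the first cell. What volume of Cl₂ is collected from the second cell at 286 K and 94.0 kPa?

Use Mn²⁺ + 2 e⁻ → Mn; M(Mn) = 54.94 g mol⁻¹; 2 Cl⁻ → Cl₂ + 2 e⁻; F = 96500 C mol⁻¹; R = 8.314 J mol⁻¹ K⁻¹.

24.5 L

n(Mn) = 53.2 / 54.94 = 0.9683 mol, so n(e⁻) = 2 × 0.9683 = 1.937 mol.
The cells are in series, so the same 1.937 mol of electrons passes through the second cell.
2 Cl⁻ → Cl₂ + 2 e⁻ — 2 mol e⁻ per mol Cl₂, so n(Cl₂) = 1.937/2 = 0.9683 mol.
V = nRT/P = (0.9683 × 8.314 × 286) / (94.0 × 10³) = 0.0245 m³ = 24.5 L.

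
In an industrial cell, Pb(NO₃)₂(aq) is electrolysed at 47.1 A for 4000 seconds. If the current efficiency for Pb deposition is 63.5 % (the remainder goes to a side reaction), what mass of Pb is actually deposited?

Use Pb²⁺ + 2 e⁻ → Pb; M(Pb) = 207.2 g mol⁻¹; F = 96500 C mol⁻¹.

128 g

Q = I·t = 47.10 × 4000.0 = 188400 C.
n(e⁻) = 188400/96500 = 1.952 mol; theoretically n(Pb) = 1.952/2 = 0.9762 mol, m_theo = 202.3 g.
At 63.5 % efficiency, m_actual = 0.635 × 202.3 = 128 g.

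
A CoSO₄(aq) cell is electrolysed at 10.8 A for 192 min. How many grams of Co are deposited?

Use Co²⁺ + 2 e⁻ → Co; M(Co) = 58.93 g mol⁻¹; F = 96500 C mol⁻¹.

Q = I·t = 10.80 A × 11520 s = 124400 C.
n(e⁻) = Q/F = 124400 / 96500 = 1.289 mol.
Co²⁺ + 2 e⁻ → Co, so n(Co) = n(e⁻)/2 = 0.6446 mol.
m = n·M = 0.6446 × 58.93 = 38.0 g.

38.0 g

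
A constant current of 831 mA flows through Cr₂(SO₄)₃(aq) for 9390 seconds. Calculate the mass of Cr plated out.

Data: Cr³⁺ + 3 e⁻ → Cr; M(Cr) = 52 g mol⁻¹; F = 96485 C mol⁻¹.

1.40 g

Q = I·t = 0.8310 A × 9390.0 s = 7803 C.
n(e⁻) = Q/F = 7803 / 96485 = 0.08087 mol.
Cr³⁺ + 3 e⁻ → Cr, so n(Cr) = n(e⁻)/3 = 0.02696 mol.
m = n·M = 0.02696 × 52 = 1.40 g.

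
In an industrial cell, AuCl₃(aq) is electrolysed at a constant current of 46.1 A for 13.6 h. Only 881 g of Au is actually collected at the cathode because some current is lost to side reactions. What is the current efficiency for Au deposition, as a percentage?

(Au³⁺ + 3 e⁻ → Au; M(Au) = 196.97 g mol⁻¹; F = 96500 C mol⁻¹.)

Q = I·t = 46.10 × 48960 = 2257000 C; n(e⁻) = 2257000/96500 = 23.39 mol.
Theoretical n(Au) = n(e⁻)/3 = 7.796 mol, i.e. m_theo = 7.796 × 196.97 = 1536 g.
Efficiency = m_actual / m_theo = 881 / 1536 = 57.4 %.

57.4 %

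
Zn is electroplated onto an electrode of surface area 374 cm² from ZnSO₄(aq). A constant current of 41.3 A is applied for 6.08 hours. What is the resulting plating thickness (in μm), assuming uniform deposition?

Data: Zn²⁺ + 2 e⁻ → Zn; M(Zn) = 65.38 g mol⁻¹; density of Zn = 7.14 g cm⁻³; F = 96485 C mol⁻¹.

1150 μm

Q = I·t = 41.30 × 21888 = 904000 C; n(e⁻) = 9.369 mol.
n(Zn) = n(e⁻)/2 = 4.685 mol, so m = 4.685 × 65.38 = 306.3 g.
Volume = m/ρ = 306.3 / 7.14 = 42.90 cm³.
Thickness = V/A = 42.90 / 374 = 0.115 cm = 1150 μm.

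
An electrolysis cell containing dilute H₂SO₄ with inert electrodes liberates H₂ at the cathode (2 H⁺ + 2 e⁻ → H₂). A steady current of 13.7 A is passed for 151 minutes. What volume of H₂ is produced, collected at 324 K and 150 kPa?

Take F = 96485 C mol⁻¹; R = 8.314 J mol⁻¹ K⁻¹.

11.6 L

Q = I·t = 13.70 A × 9060.0 s = 124100 C.
n(e⁻) = Q/F = 124100 / 96485 = 1.286 mol.
2 electrons are transferred per H₂ molecule, so n(H₂) = 1.286 / 2 = 0.6432 mol.
V = nRT/P = (0.6432 × 8.314 × 324) / (150 × 10³ Pa) = 0.0116 m³ = 11.6 L.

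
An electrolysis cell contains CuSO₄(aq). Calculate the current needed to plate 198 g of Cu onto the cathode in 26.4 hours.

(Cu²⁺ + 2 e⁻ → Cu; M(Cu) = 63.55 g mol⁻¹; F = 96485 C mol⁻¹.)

6.33 A

n(Cu) = 198 / 63.55 = 3.116 mol.
n(e⁻) = 2 × 3.116 = 6.231 mol.
Q = n(e⁻)·F = 6.231 × 96485 = 601200 C.
I = Q/t = 601200 / 95040 s = 6.33 A.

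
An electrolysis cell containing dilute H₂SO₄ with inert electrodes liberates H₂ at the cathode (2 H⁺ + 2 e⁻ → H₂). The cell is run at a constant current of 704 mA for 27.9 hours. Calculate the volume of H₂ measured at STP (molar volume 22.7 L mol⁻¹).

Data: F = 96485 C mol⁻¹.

Q = I·t = 0.7040 A × 100440 s = 70710 C.
n(e⁻) = Q/F = 70710 / 96485 = 0.7329 mol.
2 electrons are transferred per H₂ molecule, so n(H₂) = 0.7329 / 2 = 0.3664 mol.
V = n × V_m = 0.3664 × 22.7 = 8.32 L.

8.32 L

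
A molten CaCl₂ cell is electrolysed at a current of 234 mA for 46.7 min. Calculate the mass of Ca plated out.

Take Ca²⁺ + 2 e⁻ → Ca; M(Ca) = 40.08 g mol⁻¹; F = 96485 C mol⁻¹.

0.136 g

Q = I·t = 0.2340 A × 2802.0 s = 655.7 C.
n(e⁻) = Q/F = 655.7 / 96485 = 0.006796 mol.
Ca²⁺ + 2 e⁻ → Ca, so n(Ca) = n(e⁻)/2 = 0.003398 mol.
m = n·M = 0.003398 × 40.08 = 0.136 g.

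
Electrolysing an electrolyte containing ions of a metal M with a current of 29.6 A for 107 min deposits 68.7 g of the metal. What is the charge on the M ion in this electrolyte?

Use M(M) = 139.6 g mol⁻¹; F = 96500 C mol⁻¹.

+4

Q = I·t = 29.60 A × 6420.0 s = 190000 C, so n(e⁻) = 190000/96500 = 1.969 mol.
n(M) deposited = 68.7 / 139.6 = 0.4921 mol.
Electrons per atom = n(e⁻)/n(M) = 1.969 / 0.4921 = 4.00 ≈ 4, so the ion is M⁴⁺.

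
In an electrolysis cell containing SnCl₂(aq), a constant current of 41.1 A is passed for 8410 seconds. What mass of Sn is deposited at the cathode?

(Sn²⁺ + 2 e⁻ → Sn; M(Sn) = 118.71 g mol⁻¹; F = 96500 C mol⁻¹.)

Q = I·t = 41.10 A × 8410.0 s = 345700 C.
n(e⁻) = Q/F = 345700 / 96500 = 3.582 mol.
Sn²⁺ + 2 e⁻ → Sn, so n(Sn) = n(e⁻)/2 = 1.791 mol.
m = n·M = 1.791 × 118.71 = 213 g.

213 g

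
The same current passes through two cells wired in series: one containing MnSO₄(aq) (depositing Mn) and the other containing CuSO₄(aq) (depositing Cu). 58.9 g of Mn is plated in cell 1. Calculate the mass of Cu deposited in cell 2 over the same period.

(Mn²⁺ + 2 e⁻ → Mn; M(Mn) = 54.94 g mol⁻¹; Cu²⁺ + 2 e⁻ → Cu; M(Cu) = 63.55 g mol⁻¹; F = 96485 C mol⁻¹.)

n(Mn) = 58.9 / 54.94 = 1.072 mol.
Since Mn²⁺ + 2 e⁻ → Mn, n(e⁻) passed = 2 × 1.072 = 2.144 mol.
Cells in series carry the same charge, so the same 2.144 mol of electrons passes through cell 2.
Cu²⁺ + 2 e⁻ → Cu, so n(Cu) = 2.144 / 2 = 1.072 mol.
m(Cu) = 1.072 × 63.55 = 68.1 g.

68.1 g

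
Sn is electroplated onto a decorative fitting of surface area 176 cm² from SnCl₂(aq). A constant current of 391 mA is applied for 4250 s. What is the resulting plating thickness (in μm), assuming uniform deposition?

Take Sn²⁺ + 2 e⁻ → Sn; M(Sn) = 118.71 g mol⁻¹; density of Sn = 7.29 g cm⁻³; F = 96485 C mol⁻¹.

Q = I·t = 0.3910 × 4250.0 = 1662 C; n(e⁻) = 0.01722 mol.
n(Sn) = n(e⁻)/2 = 0.008611 mol, so m = 0.008611 × 118.71 = 1.022 g.
Volume = m/ρ = 1.022 / 7.29 = 0.1402 cm³.
Thickness = V/A = 0.1402 / 176 = 7.97 × 10⁻⁴ cm = 7.97 μm.

7.97 μm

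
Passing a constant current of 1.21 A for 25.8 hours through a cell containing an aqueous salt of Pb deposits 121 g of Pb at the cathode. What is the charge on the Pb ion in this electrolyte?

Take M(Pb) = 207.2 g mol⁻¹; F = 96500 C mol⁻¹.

Q = I·t = 1.210 A × 92880 s = 112400 C, so n(e⁻) = 112400/96500 = 1.165 mol.
n(Pb) deposited = 121 / 207.2 = 0.5840 mol.
Electrons per atom = n(e⁻)/n(Pb) = 1.165 / 0.5840 = 1.99 ≈ 2, so the ion is Pb²⁺.

+2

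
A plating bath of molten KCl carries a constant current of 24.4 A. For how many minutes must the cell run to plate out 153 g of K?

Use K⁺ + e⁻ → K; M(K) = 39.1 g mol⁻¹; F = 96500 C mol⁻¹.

n(K) = m/M = 153 / 39.1 = 3.913 mol.
Each K atom requires 1 electron, so n(e⁻) = 1 × 3.913 = 3.913 mol.
Q = n(e⁻)·F = 3.913 × 96500 = 377600 C.
t = Q/I = 377600 / 24.40 A = 15480 s = 258 min.

258 min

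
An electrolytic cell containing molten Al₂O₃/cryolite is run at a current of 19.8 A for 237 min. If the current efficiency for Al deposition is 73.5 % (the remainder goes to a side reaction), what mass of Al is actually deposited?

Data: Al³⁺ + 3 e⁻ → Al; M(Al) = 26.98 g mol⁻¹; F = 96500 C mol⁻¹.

Q = I·t = 19.80 × 14220 = 281600 C.
n(e⁻) = 281600/96500 = 2.918 mol; theoretically n(Al) = 2.918/3 = 0.9726 mol, m_theo = 26.24 g.
At 73.5 % efficiency, m_actual = 0.735 × 26.24 = 19.3 g.

19.3 g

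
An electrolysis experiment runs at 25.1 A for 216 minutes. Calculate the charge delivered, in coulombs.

3.25 × 10⁵ C

Q = I·t = 25.10 A × 12960 s = 3.25 × 10⁵ C.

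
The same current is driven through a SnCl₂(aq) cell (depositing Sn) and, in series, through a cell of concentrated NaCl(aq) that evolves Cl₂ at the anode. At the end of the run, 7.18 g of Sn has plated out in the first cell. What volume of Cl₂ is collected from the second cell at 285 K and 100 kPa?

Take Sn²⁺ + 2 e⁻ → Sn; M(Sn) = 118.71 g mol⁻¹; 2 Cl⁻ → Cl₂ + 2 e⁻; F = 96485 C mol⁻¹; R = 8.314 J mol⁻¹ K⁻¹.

1.43 L

n(Sn) = 7.18 / 118.71 = 0.06048 mol, so n(e⁻) = 2 × 0.06048 = 0.1210 mol.
The cells are in series, so the same 0.1210 mol of electrons passes through the second cell.
2 Cl⁻ → Cl₂ + 2 e⁻ — 2 mol e⁻ per mol Cl₂, so n(Cl₂) = 0.1210/2 = 0.06048 mol.
V = nRT/P = (0.06048 × 8.314 × 285) / (100 × 10³) = 0.00143 m³ = 1.43 L.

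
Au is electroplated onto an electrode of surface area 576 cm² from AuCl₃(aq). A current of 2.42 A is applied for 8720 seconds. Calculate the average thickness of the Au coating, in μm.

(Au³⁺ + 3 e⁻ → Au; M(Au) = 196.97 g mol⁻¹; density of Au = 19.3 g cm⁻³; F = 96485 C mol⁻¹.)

Q = I·t = 2.420 × 8720.0 = 21100 C; n(e⁻) = 0.2187 mol.
n(Au) = n(e⁻)/3 = 0.07290 mol, so m = 0.07290 × 196.97 = 14.36 g.
Volume = m/ρ = 14.36 / 19.3 = 0.7440 cm³.
Thickness = V/A = 0.7440 / 576 = 0.00129 cm = 12.9 μm.

12.9 μm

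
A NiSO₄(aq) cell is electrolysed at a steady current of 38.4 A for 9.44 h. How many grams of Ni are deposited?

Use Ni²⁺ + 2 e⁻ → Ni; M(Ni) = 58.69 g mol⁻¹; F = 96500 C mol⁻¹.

397 g

Q = I·t = 38.40 A × 33984 s = 1305000 C.
n(e⁻) = Q/F = 1305000 / 96500 = 13.52 mol.
Ni²⁺ + 2 e⁻ → Ni, so n(Ni) = n(e⁻)/2 = 6.762 mol.
m = n·M = 6.762 × 58.69 = 397 g.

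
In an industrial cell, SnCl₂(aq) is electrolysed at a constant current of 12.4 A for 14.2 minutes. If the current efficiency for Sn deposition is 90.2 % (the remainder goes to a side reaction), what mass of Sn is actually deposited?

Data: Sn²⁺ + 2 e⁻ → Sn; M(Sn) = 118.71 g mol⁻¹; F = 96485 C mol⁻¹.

Q = I·t = 12.40 × 852.00 = 10560 C.
n(e⁻) = 10560/96485 = 0.1095 mol; theoretically n(Sn) = 0.1095/2 = 0.05475 mol, m_theo = 6.499 g.
At 90.2 % efficiency, m_actual = 0.902 × 6.499 = 5.86 g.

5.86 g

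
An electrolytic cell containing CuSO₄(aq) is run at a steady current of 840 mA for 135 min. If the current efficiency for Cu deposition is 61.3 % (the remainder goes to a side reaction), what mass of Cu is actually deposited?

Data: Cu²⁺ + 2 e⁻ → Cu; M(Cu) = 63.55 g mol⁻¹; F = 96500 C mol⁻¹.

1.37 g

Q = I·t = 0.8400 × 8100.0 = 6804 C.
n(e⁻) = 6804/96500 = 0.07051 mol; theoretically n(Cu) = 0.07051/2 = 0.03525 mol, m_theo = 2.240 g.
At 61.3 % efficiency, m_actual = 0.613 × 2.240 = 1.37 g.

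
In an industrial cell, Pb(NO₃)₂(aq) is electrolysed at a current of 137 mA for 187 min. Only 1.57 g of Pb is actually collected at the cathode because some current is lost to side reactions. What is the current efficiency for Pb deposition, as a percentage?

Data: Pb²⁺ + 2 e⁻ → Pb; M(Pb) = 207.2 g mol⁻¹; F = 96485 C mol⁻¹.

Q = I·t = 0.1370 × 11220 = 1537 C; n(e⁻) = 1537/96485 = 0.01593 mol.
Theoretical n(Pb) = n(e⁻)/2 = 0.007966 mol, i.e. m_theo = 0.007966 × 207.2 = 1.650 g.
Efficiency = m_actual / m_theo = 1.57 / 1.650 = 95.1 %.

95.1 %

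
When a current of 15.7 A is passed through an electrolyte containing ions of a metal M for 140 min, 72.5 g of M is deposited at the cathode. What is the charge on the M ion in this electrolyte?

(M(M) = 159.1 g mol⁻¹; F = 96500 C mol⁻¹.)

Q = I·t = 15.70 A × 8400.0 s = 131900 C, so n(e⁻) = 131900/96500 = 1.367 mol.
n(M) deposited = 72.5 / 159.1 = 0.4557 mol.
Electrons per atom = n(e⁻)/n(M) = 1.367 / 0.4557 = 3.00 ≈ 3, so the ion is M³⁺.

+3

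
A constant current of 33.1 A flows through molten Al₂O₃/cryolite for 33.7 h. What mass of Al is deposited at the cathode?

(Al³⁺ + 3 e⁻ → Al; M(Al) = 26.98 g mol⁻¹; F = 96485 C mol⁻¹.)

Q = I·t = 33.10 A × 121320 s = 4016000 C.
n(e⁻) = Q/F = 4016000 / 96485 = 41.62 mol.
Al³⁺ + 3 e⁻ → Al, so n(Al) = n(e⁻)/3 = 13.87 mol.
m = n·M = 13.87 × 26.98 = 374 g.

374 g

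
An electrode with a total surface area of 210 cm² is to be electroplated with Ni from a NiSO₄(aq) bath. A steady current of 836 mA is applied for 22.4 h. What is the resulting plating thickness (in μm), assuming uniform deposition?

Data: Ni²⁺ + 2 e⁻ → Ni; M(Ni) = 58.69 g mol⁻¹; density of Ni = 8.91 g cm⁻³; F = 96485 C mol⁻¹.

110 μm

Q = I·t = 0.8360 × 80640 = 67420 C; n(e⁻) = 0.6987 mol.
n(Ni) = n(e⁻)/2 = 0.3494 mol, so m = 0.3494 × 58.69 = 20.50 g.
Volume = m/ρ = 20.50 / 8.91 = 2.301 cm³.
Thickness = V/A = 2.301 / 210 = 0.0110 cm = 110 μm.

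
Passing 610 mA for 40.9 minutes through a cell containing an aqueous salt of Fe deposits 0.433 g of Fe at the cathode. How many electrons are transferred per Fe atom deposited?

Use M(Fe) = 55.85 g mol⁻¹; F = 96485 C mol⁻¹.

2

Q = I·t = 0.6100 A × 2454.0 s = 1497 C, so n(e⁻) = 1497/96485 = 0.01551 mol.
n(Fe) deposited = 0.433 / 55.85 = 0.007753 mol.
Electrons per atom = n(e⁻)/n(Fe) = 0.01551 / 0.007753 = 2.00 ≈ 2, so the ion is Fe²⁺.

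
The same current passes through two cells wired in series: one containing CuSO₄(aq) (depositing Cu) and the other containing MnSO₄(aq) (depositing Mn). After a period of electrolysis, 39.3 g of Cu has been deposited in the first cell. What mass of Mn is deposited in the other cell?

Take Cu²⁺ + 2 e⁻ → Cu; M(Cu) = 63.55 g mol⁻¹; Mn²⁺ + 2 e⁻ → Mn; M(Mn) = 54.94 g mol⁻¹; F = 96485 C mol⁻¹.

n(Cu) = 39.3 / 63.55 = 0.6184 mol.
Since Cu²⁺ + 2 e⁻ → Cu, n(e⁻) passed = 2 × 0.6184 = 1.237 mol.
Cells in series carry the same charge, so the same 1.237 mol of electrons passes through cell 2.
Mn²⁺ + 2 e⁻ → Mn, so n(Mn) = 1.237 / 2 = 0.6184 mol.
m(Mn) = 0.6184 × 54.94 = 34.0 g.

34.0 g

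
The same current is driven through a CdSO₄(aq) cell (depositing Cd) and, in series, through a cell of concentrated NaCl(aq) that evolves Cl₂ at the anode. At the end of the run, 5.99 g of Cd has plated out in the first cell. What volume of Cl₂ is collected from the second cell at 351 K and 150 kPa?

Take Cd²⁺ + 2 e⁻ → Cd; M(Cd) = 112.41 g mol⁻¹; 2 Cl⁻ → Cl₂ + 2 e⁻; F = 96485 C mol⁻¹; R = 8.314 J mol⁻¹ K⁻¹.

1.04 L

n(Cd) = 5.99 / 112.41 = 0.05329 mol, so n(e⁻) = 2 × 0.05329 = 0.1066 mol.
The cells are in series, so the same 0.1066 mol of electrons passes through the second cell.
2 Cl⁻ → Cl₂ + 2 e⁻ — 2 mol e⁻ per mol Cl₂, so n(Cl₂) = 0.1066/2 = 0.05329 mol.
V = nRT/P = (0.05329 × 8.314 × 351) / (150 × 10³) = 0.00104 m³ = 1.04 L.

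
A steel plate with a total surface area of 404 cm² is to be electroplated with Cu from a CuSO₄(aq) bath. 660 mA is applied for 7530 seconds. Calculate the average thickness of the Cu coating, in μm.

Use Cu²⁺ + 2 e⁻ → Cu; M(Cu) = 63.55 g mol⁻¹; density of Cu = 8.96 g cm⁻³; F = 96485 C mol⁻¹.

4.52 μm

Q = I·t = 0.6600 × 7530.0 = 4970 C; n(e⁻) = 0.05151 mol.
n(Cu) = n(e⁻)/2 = 0.02575 mol, so m = 0.02575 × 63.55 = 1.637 g.
Volume = m/ρ = 1.637 / 8.96 = 0.1827 cm³.
Thickness = V/A = 0.1827 / 404 = 4.52 × 10⁻⁴ cm = 4.52 μm.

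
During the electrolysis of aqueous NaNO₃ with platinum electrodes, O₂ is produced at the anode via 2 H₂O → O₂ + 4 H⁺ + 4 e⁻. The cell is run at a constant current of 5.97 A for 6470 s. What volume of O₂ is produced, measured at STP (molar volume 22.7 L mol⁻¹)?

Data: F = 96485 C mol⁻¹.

2.27 L

Q = I·t = 5.970 A × 6470.0 s = 38630 C.
n(e⁻) = Q/F = 38630 / 96485 = 0.4003 mol.
4 electrons are transferred per O₂ molecule, so n(O₂) = 0.4003 / 4 = 0.1001 mol.
V = n × V_m = 0.1001 × 22.7 = 2.27 L.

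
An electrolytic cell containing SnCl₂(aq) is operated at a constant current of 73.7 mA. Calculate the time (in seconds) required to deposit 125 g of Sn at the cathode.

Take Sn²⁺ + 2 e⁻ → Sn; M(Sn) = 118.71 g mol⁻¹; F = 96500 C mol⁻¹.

2.76 × 10⁶ s

n(Sn) = m/M = 125 / 118.71 = 1.053 mol.
Each Sn atom requires 2 electrons, so n(e⁻) = 2 × 1.053 = 2.106 mol.
Q = n(e⁻)·F = 2.106 × 96500 = 203200 C.
t = Q/I = 203200 / 0.07370 A = 2757000 s.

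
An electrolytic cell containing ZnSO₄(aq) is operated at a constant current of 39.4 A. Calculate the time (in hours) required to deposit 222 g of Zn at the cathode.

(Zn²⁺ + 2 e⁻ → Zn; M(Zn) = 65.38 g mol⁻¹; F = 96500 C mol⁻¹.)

n(Zn) = m/M = 222 / 65.38 = 3.396 mol.
Each Zn atom requires 2 electrons, so n(e⁻) = 2 × 3.396 = 6.791 mol.
Q = n(e⁻)·F = 6.791 × 96500 = 655300 C.
t = Q/I = 655300 / 39.40 A = 16630 s = 4.62 h.

4.62 h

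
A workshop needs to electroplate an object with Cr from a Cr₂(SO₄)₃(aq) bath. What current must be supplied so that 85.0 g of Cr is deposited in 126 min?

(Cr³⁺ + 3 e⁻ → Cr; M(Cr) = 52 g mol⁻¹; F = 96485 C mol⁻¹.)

n(Cr) = 85.0 / 52 = 1.635 mol.
n(e⁻) = 3 × 1.635 = 4.904 mol.
Q = n(e⁻)·F = 4.904 × 96485 = 473100 C.
I = Q/t = 473100 / 7560.0 s = 62.6 A.

62.6 A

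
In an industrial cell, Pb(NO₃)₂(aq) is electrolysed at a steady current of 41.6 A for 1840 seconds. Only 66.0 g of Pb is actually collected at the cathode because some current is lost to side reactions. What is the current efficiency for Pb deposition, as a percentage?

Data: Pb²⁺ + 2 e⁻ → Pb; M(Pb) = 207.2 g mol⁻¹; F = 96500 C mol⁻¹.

Q = I·t = 41.60 × 1840.0 = 76540 C; n(e⁻) = 76540/96500 = 0.7932 mol.
Theoretical n(Pb) = n(e⁻)/2 = 0.3966 mol, i.e. m_theo = 0.3966 × 207.2 = 82.18 g.
Efficiency = m_actual / m_theo = 66.0 / 82.18 = 80.3 %.

80.3 %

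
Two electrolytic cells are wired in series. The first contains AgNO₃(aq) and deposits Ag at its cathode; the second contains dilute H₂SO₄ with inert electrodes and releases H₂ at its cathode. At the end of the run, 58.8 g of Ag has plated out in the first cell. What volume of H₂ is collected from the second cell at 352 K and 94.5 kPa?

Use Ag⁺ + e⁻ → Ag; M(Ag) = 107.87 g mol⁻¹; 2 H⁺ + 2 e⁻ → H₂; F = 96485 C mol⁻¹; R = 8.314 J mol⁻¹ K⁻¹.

n(Ag) = 58.8 / 107.87 = 0.5451 mol, so n(e⁻) = 1 × 0.5451 = 0.5451 mol.
The cells are in series, so the same 0.5451 mol of electrons passes through the second cell.
2 H⁺ + 2 e⁻ → H₂ — 2 mol e⁻ per mol H₂, so n(H₂) = 0.5451/2 = 0.2726 mol.
V = nRT/P = (0.2726 × 8.314 × 352) / (94.5 × 10³) = 0.00844 m³ = 8.44 L.

8.44 L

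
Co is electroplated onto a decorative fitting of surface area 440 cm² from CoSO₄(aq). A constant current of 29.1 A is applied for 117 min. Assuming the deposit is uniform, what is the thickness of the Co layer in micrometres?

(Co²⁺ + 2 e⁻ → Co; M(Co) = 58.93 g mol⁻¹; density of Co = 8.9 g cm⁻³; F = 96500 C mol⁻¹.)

159 μm

Q = I·t = 29.10 × 7020.0 = 204300 C; n(e⁻) = 2.117 mol.
n(Co) = n(e⁻)/2 = 1.058 mol, so m = 1.058 × 58.93 = 62.37 g.
Volume = m/ρ = 62.37 / 8.9 = 7.008 cm³.
Thickness = V/A = 7.008 / 440 = 0.0159 cm = 159 μm.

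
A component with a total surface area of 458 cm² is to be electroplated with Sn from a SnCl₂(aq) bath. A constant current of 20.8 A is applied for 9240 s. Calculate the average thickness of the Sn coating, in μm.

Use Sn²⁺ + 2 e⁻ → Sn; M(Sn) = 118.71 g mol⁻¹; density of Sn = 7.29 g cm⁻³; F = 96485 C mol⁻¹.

Q = I·t = 20.80 × 9240.0 = 192200 C; n(e⁻) = 1.992 mol.
n(Sn) = n(e⁻)/2 = 0.9960 mol, so m = 0.9960 × 118.71 = 118.2 g.
Volume = m/ρ = 118.2 / 7.29 = 16.22 cm³.
Thickness = V/A = 16.22 / 458 = 0.0354 cm = 354 μm.

354 μm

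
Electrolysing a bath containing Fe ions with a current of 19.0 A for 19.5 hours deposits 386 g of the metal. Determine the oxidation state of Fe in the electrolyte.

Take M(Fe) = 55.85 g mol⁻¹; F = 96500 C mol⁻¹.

+2

Q = I·t = 19.00 A × 70200 s = 1334000 C, so n(e⁻) = 1334000/96500 = 13.82 mol.
n(Fe) deposited = 386 / 55.85 = 6.911 mol.
Electrons per atom = n(e⁻)/n(Fe) = 13.82 / 6.911 = 2.00 ≈ 2, so the ion is Fe²⁺.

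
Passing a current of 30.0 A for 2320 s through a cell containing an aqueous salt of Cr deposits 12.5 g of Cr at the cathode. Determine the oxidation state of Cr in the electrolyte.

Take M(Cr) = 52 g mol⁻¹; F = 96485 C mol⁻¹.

+3

Q = I·t = 30.00 A × 2320.0 s = 69600 C, so n(e⁻) = 69600/96485 = 0.7214 mol.
n(Cr) deposited = 12.5 / 52 = 0.2404 mol.
Electrons per atom = n(e⁻)/n(Cr) = 0.7214 / 0.2404 = 3.00 ≈ 3, so the ion is Cr³⁺.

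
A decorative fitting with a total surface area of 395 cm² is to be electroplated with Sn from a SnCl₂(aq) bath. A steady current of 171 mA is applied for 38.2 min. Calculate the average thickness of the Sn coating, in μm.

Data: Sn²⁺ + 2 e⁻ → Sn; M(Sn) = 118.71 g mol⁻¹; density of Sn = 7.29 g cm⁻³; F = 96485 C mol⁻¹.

Q = I·t = 0.1710 × 2292.0 = 391.9 C; n(e⁻) = 0.004062 mol.
n(Sn) = n(e⁻)/2 = 0.002031 mol, so m = 0.002031 × 118.71 = 0.2411 g.
Volume = m/ρ = 0.2411 / 7.29 = 0.03307 cm³.
Thickness = V/A = 0.03307 / 395 = 8.37 × 10⁻⁵ cm = 0.837 μm.

0.837 μm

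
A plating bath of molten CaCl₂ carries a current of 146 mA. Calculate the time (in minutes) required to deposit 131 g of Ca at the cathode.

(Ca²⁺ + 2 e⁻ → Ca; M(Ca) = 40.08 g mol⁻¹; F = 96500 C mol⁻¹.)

72000 min

n(Ca) = m/M = 131 / 40.08 = 3.268 mol.
Each Ca atom requires 2 electrons, so n(e⁻) = 2 × 3.268 = 6.537 mol.
Q = n(e⁻)·F = 6.537 × 96500 = 630800 C.
t = Q/I = 630800 / 0.1460 A = 4321000 s = 72000 min.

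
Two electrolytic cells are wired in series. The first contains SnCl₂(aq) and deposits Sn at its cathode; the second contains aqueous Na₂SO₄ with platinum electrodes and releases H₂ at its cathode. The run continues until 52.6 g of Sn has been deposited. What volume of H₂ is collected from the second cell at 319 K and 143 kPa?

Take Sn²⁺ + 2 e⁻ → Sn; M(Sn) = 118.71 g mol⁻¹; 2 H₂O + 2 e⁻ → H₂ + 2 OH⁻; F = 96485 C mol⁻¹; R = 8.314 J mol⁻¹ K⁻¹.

n(Sn) = 52.6 / 118.71 = 0.4431 mol, so n(e⁻) = 2 × 0.4431 = 0.8862 mol.
The cells are in series, so the same 0.8862 mol of electrons passes through the second cell.
2 H₂O + 2 e⁻ → H₂ + 2 OH⁻ — 2 mol e⁻ per mol H₂, so n(H₂) = 0.8862/2 = 0.4431 mol.
V = nRT/P = (0.4431 × 8.314 × 319) / (143 × 10³) = 0.00822 m³ = 8.22 L.

8.22 L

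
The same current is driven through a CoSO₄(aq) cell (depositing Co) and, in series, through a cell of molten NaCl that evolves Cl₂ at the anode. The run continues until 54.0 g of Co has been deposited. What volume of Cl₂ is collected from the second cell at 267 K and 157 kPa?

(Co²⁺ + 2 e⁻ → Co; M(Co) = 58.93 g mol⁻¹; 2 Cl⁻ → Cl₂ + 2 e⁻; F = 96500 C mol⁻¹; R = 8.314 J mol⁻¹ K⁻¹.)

n(Co) = 54.0 / 58.93 = 0.9163 mol, so n(e⁻) = 2 × 0.9163 = 1.833 mol.
The cells are in series, so the same 1.833 mol of electrons passes through the second cell.
2 Cl⁻ → Cl₂ + 2 e⁻ — 2 mol e⁻ per mol Cl₂, so n(Cl₂) = 1.833/2 = 0.9163 mol.
V = nRT/P = (0.9163 × 8.314 × 267) / (157 × 10³) = 0.0130 m³ = 13.0 L.

13.0 L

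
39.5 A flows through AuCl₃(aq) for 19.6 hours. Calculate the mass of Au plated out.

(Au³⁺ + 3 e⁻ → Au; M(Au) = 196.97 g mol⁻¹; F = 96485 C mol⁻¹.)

Q = I·t = 39.50 A × 70560 s = 2787000 C.
n(e⁻) = Q/F = 2787000 / 96485 = 28.89 mol.
Au³⁺ + 3 e⁻ → Au, so n(Au) = n(e⁻)/3 = 9.629 mol.
m = n·M = 9.629 × 196.97 = 1900 g.

1900 g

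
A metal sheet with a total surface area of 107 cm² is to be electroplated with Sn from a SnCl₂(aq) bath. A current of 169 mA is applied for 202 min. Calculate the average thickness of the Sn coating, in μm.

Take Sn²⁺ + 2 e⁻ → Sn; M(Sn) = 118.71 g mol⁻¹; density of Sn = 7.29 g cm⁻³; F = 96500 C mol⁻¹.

Q = I·t = 0.1690 × 12120 = 2048 C; n(e⁻) = 0.02123 mol.
n(Sn) = n(e⁻)/2 = 0.01061 mol, so m = 0.01061 × 118.71 = 1.260 g.
Volume = m/ρ = 1.260 / 7.29 = 0.1728 cm³.
Thickness = V/A = 0.1728 / 107 = 0.00162 cm = 16.2 μm.

16.2 μm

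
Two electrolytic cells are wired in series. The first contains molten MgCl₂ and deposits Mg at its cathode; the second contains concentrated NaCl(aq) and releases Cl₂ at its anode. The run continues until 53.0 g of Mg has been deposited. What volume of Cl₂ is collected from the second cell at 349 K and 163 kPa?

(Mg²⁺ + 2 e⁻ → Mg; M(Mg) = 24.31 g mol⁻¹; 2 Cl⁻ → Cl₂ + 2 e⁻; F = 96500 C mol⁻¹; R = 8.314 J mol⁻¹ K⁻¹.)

n(Mg) = 53.0 / 24.31 = 2.180 mol, so n(e⁻) = 2 × 2.180 = 4.360 mol.
The cells are in series, so the same 4.360 mol of electrons passes through the second cell.
2 Cl⁻ → Cl₂ + 2 e⁻ — 2 mol e⁻ per mol Cl₂, so n(Cl₂) = 4.360/2 = 2.180 mol.
V = nRT/P = (2.180 × 8.314 × 349) / (163 × 10³) = 0.0388 m³ = 38.8 L.

38.8 L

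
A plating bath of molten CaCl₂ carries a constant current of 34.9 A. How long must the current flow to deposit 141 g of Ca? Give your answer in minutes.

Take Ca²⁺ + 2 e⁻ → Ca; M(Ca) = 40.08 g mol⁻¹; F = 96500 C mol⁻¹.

324 min

n(Ca) = m/M = 141 / 40.08 = 3.518 mol.
Each Ca atom requires 2 electrons, so n(e⁻) = 2 × 3.518 = 7.036 mol.
Q = n(e⁻)·F = 7.036 × 96500 = 679000 C.
t = Q/I = 679000 / 34.90 A = 19450 s = 324 min.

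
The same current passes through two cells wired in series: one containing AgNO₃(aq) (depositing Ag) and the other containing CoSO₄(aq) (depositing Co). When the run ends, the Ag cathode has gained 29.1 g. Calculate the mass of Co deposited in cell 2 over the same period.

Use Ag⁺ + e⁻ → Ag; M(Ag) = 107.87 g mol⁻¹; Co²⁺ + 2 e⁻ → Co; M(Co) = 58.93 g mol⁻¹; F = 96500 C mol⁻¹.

7.95 g

n(Ag) = 29.1 / 107.87 = 0.2698 mol.
Since Ag⁺ + e⁻ → Ag, n(e⁻) passed = 1 × 0.2698 = 0.2698 mol.
Cells in series carry the same charge, so the same 0.2698 mol of electrons passes through cell 2.
Co²⁺ + 2 e⁻ → Co, so n(Co) = 0.2698 / 2 = 0.1349 mol.
m(Co) = 0.1349 × 58.93 = 7.95 g.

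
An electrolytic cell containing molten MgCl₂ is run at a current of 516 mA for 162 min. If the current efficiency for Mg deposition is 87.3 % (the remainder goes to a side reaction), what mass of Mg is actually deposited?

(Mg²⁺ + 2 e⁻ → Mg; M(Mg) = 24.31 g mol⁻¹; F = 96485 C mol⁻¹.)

0.552 g

Q = I·t = 0.5160 × 9720.0 = 5016 C.
n(e⁻) = 5016/96485 = 0.05198 mol; theoretically n(Mg) = 0.05198/2 = 0.02599 mol, m_theo = 0.6318 g.
At 87.3 % efficiency, m_actual = 0.873 × 0.6318 = 0.552 g.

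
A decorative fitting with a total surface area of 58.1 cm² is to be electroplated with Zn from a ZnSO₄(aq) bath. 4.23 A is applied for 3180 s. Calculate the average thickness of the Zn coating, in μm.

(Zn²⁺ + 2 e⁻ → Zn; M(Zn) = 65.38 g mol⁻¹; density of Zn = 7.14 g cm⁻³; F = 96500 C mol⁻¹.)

110 μm

Q = I·t = 4.230 × 3180.0 = 13450 C; n(e⁻) = 0.1394 mol.
n(Zn) = n(e⁻)/2 = 0.06970 mol, so m = 0.06970 × 65.38 = 4.557 g.
Volume = m/ρ = 4.557 / 7.14 = 0.6382 cm³.
Thickness = V/A = 0.6382 / 58.1 = 0.0110 cm = 110 μm.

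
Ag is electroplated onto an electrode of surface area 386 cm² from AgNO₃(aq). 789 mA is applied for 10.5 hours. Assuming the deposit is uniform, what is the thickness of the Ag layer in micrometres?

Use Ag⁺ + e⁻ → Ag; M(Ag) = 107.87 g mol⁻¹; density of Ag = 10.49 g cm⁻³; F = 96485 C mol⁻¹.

Q = I·t = 0.7890 × 37800 = 29820 C; n(e⁻) = 0.3091 mol.
n(Ag) = n(e⁻)/1 = 0.3091 mol, so m = 0.3091 × 107.87 = 33.34 g.
Volume = m/ρ = 33.34 / 10.49 = 3.179 cm³.
Thickness = V/A = 3.179 / 386 = 0.00823 cm = 82.3 μm.

82.3 μm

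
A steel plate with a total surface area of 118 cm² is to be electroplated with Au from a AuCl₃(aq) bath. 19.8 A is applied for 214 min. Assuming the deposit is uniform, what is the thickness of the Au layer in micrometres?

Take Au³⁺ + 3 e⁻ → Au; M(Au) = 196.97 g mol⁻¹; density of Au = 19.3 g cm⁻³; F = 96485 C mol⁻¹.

760 μm

Q = I·t = 19.80 × 12840 = 254200 C; n(e⁻) = 2.635 mol.
n(Au) = n(e⁻)/3 = 0.8783 mol, so m = 0.8783 × 196.97 = 173.0 g.
Volume = m/ρ = 173.0 / 19.3 = 8.964 cm³.
Thickness = V/A = 8.964 / 118 = 0.0760 cm = 760 μm.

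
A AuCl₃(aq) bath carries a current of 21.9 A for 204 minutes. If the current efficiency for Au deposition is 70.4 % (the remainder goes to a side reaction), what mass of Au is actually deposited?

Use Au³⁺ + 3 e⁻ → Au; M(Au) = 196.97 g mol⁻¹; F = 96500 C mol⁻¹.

Q = I·t = 21.90 × 12240 = 268100 C.
n(e⁻) = 268100/96500 = 2.778 mol; theoretically n(Au) = 2.778/3 = 0.9259 mol, m_theo = 182.4 g.
At 70.4 % efficiency, m_actual = 0.704 × 182.4 = 128 g.

128 g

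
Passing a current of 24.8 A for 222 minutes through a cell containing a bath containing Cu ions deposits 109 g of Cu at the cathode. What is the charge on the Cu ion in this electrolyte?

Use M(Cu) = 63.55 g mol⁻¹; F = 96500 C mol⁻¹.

+2

Q = I·t = 24.80 A × 13320 s = 330300 C, so n(e⁻) = 330300/96500 = 3.423 mol.
n(Cu) deposited = 109 / 63.55 = 1.715 mol.
Electrons per atom = n(e⁻)/n(Cu) = 3.423 / 1.715 = 2.00 ≈ 2, so the ion is Cu²⁺.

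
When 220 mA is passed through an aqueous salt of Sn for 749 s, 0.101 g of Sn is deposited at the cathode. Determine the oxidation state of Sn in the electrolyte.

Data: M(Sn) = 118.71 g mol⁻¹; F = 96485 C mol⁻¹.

+2

Q = I·t = 0.2200 A × 749.00 s = 164.8 C, so n(e⁻) = 164.8/96485 = 0.001708 mol.
n(Sn) deposited = 0.101 / 118.71 = 0.0008508 mol.
Electrons per atom = n(e⁻)/n(Sn) = 0.001708 / 0.0008508 = 2.01 ≈ 2, so the ion is Sn²⁺.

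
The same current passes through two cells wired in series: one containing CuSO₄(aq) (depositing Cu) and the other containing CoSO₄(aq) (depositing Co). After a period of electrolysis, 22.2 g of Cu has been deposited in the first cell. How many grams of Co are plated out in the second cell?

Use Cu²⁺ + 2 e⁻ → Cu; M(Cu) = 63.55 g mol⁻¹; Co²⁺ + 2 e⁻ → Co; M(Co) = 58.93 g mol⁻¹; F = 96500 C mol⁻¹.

n(Cu) = 22.2 / 63.55 = 0.3493 mol.
Since Cu²⁺ + 2 e⁻ → Cu, n(e⁻) passed = 2 × 0.3493 = 0.6987 mol.
Cells in series carry the same charge, so the same 0.6987 mol of electrons passes through cell 2.
Co²⁺ + 2 e⁻ → Co, so n(Co) = 0.6987 / 2 = 0.3493 mol.
m(Co) = 0.3493 × 58.93 = 20.6 g.

20.6 g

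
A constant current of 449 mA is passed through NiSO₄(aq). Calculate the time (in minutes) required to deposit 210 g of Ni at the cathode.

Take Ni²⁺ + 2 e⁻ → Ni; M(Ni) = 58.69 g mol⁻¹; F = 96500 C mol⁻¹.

25600 min

n(Ni) = m/M = 210 / 58.69 = 3.578 mol.
Each Ni atom requires 2 electrons, so n(e⁻) = 2 × 3.578 = 7.156 mol.
Q = n(e⁻)·F = 7.156 × 96500 = 690600 C.
t = Q/I = 690600 / 0.4490 A = 1538000 s = 25600 min.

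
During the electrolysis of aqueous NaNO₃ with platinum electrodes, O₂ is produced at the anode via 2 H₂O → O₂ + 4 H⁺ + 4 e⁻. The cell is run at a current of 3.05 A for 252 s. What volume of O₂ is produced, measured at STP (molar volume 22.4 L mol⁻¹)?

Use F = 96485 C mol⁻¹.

Q = I·t = 3.050 A × 252.00 s = 768.6 C.
n(e⁻) = Q/F = 768.6 / 96485 = 0.007966 mol.
4 electrons are transferred per O₂ molecule, so n(O₂) = 0.007966 / 4 = 0.001992 mol.
V = n × V_m = 0.001992 × 22.4 = 0.0446 L.

0.0446 L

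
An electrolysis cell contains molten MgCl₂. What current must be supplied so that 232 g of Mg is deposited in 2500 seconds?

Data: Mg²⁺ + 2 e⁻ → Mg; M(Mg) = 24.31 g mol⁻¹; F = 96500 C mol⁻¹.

737 A

n(Mg) = 232 / 24.31 = 9.543 mol.
n(e⁻) = 2 × 9.543 = 19.09 mol.
Q = n(e⁻)·F = 19.09 × 96500 = 1842000 C.
I = Q/t = 1842000 / 2500.0 s = 737 A.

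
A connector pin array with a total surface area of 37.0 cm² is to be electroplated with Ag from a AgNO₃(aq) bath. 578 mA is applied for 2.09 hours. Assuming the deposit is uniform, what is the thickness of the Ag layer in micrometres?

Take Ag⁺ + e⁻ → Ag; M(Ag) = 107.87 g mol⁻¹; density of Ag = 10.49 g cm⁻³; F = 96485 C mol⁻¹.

Q = I·t = 0.5780 × 7524.0 = 4349 C; n(e⁻) = 0.04507 mol.
n(Ag) = n(e⁻)/1 = 0.04507 mol, so m = 0.04507 × 107.87 = 4.862 g.
Volume = m/ρ = 4.862 / 10.49 = 0.4635 cm³.
Thickness = V/A = 0.4635 / 37.0 = 0.0125 cm = 125 μm.

125 μm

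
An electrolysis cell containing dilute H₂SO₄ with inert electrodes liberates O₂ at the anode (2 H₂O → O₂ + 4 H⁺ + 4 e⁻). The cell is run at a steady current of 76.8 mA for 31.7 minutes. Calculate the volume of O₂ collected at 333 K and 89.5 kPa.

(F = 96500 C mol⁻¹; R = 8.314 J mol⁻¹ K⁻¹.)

0.0117 L

Q = I·t = 0.07680 A × 1902.0 s = 146.1 C.
n(e⁻) = Q/F = 146.1 / 96500 = 0.001514 mol.
4 electrons are transferred per O₂ molecule, so n(O₂) = 0.001514 / 4 = 0.0003784 mol.
V = nRT/P = (0.0003784 × 8.314 × 333) / (89.5 × 10³ Pa) = 1.17 × 10⁻⁵ m³ = 0.0117 L.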